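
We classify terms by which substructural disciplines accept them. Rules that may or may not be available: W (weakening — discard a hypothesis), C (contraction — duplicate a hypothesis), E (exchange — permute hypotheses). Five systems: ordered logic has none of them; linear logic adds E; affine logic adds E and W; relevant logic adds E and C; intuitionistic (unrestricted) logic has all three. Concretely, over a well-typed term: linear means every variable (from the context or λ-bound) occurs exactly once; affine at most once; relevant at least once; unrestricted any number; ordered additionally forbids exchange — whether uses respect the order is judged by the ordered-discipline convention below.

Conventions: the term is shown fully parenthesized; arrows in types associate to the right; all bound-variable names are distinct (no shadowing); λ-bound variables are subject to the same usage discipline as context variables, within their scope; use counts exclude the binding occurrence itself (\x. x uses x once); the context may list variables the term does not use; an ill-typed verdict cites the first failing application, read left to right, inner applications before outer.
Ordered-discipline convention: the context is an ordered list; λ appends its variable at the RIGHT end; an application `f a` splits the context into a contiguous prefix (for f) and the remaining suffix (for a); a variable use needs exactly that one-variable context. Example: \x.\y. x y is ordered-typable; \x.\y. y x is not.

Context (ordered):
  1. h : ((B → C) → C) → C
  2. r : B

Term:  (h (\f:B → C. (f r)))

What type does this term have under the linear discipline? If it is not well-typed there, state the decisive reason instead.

term : C
use counts: h: 1; r: 1; f (bound): 1
left-to-right use order: h, f, r
typing: well-typed — term : C
summary: ordered ✗; linear ✓; affine ✓; relevant ✓; unrestricted ✓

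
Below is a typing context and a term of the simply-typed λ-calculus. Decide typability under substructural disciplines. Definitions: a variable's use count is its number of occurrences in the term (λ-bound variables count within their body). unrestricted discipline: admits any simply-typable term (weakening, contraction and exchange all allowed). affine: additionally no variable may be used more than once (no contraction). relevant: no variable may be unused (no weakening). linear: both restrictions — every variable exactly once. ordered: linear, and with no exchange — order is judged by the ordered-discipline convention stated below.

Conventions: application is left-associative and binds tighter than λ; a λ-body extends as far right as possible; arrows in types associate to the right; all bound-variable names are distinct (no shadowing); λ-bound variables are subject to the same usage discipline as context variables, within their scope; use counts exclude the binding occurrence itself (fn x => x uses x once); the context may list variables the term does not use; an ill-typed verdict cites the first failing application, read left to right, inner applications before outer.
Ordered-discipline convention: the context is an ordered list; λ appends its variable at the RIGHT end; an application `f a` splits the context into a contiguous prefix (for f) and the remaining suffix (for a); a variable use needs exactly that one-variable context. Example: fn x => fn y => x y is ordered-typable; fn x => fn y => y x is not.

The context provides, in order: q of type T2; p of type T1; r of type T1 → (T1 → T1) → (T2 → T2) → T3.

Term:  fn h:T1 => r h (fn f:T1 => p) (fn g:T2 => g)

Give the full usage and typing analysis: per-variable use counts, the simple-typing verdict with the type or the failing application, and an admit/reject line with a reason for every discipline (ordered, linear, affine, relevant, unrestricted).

variable uses: q ×0; p ×1; r ×1; h (λ-bound) ×1; f (λ-bound) ×0; g (λ-bound) ×1
uses in reading order: r, h, p, g
typing: the term checks, with type T1 → T3
ordered: ✗, needs weakening: q, f unused
linear: ✗, needs weakening: q, f unused
affine: ✓, q, p, r, h, f, g: no repeats, contraction unneeded
relevant: ✗, needs weakening: q, f unused
unrestricted: ✓, type-checks (T1 → T3) and nothing is barred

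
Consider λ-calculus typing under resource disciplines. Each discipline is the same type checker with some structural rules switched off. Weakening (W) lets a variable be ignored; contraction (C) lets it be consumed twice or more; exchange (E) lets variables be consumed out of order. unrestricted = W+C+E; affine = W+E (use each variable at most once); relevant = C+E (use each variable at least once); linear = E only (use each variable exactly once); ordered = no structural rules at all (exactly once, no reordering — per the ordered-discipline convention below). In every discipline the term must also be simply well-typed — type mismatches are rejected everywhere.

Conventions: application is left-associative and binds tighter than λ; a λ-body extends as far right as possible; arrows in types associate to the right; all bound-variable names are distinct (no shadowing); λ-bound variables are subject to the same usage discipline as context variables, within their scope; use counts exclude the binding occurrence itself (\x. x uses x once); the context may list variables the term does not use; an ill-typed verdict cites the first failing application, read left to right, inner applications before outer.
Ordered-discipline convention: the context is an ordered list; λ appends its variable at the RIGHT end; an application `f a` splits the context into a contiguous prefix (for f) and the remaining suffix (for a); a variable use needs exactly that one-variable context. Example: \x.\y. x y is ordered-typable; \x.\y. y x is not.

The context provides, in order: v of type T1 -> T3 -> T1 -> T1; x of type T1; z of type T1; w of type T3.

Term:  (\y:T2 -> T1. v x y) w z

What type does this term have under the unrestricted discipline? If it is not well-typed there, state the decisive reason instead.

not well-typed under unrestricted — not simply typable
use counts: v=1; x=1; z=1; w=1; y (λ-bound)=1
use order (left to right): v, x, y, w, z
typing: ill-typed: an application expects T3 but receives T2 -> T1
summary: ordered ✗, linear ✗, affine ✗, relevant ✗, unrestricted ✗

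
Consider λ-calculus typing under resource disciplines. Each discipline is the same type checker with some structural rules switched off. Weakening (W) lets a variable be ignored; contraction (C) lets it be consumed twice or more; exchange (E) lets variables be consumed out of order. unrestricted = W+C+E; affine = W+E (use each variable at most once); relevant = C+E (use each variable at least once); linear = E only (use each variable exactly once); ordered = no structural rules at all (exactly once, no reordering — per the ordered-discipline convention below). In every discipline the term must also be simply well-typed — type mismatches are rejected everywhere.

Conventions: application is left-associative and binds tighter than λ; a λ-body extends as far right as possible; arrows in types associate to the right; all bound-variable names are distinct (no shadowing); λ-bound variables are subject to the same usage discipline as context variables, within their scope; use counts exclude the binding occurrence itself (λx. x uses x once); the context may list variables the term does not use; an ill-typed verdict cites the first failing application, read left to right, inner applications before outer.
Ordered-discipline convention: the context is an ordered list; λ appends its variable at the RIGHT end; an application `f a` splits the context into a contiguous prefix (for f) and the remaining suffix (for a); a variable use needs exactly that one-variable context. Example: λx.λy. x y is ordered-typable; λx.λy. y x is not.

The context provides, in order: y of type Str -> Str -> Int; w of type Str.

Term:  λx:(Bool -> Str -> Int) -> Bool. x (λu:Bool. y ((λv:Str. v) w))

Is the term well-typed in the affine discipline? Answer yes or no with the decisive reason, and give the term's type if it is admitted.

yes — no duplicate uses among y, w, x, u, v; term : ((Bool -> Str -> Int) -> Bool) -> Bool
usage: y: 1×, w: 1×, x (bound): 1×, u (bound): 0×, v (bound): 1×
order of uses: x, y, v, w
typing: well-typed at ((Bool -> Str -> Int) -> Bool) -> Bool
summary: ordered ✗, linear ✗, affine ✓, relevant ✗, unrestricted ✓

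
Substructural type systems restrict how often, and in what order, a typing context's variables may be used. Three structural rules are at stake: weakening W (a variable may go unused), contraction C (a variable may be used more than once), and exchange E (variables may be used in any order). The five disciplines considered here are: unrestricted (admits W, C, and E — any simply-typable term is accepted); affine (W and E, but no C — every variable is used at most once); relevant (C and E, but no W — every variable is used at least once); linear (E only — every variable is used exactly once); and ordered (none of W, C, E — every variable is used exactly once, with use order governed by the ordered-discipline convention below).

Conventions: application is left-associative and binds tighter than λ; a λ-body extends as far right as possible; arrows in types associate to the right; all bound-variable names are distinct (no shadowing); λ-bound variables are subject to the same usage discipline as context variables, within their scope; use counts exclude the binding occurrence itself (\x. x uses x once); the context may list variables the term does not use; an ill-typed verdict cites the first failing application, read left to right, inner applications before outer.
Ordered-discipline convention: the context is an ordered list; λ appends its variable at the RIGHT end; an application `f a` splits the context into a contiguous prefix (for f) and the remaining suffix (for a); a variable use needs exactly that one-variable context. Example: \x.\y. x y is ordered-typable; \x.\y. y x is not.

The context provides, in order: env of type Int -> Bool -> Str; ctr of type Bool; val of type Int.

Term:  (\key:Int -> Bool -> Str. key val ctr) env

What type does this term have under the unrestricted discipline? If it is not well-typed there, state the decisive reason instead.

term : Str
usage: env: 1; ctr: 1; val: 1; key [bound]: 1
left-to-right use order: key, val, ctr, env
typing: ✓ — Str
summary: ordered ✗; linear ✓; affine ✓; relevant ✓; unrestricted ✓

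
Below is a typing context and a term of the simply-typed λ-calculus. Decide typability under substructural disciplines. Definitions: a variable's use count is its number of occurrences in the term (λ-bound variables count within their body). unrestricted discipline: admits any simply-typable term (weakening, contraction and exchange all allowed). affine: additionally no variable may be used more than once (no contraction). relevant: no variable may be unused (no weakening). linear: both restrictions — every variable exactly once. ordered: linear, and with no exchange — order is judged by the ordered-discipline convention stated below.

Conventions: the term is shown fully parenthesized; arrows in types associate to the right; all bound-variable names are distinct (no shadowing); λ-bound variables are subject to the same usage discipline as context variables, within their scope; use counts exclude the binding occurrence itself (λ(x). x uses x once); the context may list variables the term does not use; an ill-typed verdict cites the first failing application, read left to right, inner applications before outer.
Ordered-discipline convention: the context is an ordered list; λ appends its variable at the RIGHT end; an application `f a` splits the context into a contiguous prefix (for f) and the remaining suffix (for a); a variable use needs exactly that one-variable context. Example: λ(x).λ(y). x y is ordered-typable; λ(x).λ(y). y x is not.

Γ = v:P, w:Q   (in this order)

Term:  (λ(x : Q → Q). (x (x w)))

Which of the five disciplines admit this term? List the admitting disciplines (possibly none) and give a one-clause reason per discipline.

admitted in: unrestricted
use counts: v ×0; w ×1; x [bound] ×2
use order (left to right): x, x, w
typing: the term checks, with type (Q → Q) → Q
ordered ✗ (uses contraction: x ×2; v never used (weakening))
linear ✗ (uses contraction: x ×2; v never used (weakening))
affine ✗ (uses contraction: x ×2)
relevant ✗ (v never used (weakening))
unrestricted ✓ (well-typed at (Q → Q) → Q; no restrictions here)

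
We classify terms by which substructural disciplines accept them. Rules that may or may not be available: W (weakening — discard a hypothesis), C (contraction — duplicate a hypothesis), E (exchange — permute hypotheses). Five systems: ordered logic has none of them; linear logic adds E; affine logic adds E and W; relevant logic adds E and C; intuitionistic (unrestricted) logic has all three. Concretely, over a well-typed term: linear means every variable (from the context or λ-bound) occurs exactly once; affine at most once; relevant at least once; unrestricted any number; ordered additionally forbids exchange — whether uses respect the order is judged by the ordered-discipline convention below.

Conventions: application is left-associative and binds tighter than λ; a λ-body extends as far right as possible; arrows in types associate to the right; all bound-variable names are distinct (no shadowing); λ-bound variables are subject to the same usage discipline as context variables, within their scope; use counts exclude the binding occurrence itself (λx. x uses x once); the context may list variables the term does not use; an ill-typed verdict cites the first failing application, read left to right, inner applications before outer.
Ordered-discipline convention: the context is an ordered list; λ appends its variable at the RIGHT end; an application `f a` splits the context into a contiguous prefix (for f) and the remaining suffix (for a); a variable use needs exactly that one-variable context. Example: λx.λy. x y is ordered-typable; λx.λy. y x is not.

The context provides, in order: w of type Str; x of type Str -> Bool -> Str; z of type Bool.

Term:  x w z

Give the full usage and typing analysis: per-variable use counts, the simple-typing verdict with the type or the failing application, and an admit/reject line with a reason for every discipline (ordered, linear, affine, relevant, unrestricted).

use counts: w: 1×, x: 1×, z: 1×
use order (left to right): x, w, z
typing: the term checks, with type Str
ordered ✗ (no ordered split (uses run x, w, z))
linear ✓ (single use per variable (w, x, z))
affine ✓ (no duplicate uses among w, x, z)
relevant ✓ (none of w, x, z goes unused)
unrestricted ✓ (simply typable at Str; W, C, E all held)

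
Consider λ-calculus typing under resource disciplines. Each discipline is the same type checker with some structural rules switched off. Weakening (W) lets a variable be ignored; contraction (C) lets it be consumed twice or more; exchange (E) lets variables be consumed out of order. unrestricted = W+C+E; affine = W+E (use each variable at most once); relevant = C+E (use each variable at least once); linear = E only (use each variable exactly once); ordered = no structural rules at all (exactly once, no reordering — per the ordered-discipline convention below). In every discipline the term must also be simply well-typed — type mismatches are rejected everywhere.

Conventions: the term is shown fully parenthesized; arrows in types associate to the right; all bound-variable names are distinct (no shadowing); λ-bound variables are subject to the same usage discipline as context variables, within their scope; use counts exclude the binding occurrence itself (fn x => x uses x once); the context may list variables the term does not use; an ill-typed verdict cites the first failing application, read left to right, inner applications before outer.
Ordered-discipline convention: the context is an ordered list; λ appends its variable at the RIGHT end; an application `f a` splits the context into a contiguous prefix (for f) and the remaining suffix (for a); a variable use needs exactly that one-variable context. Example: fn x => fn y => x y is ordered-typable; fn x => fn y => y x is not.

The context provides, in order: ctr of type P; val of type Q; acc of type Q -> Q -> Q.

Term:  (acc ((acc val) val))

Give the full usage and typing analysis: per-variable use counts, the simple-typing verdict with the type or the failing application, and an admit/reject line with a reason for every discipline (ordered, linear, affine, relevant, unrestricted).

variable uses: ctr: 0×, val: 2×, acc: 2×
uses in reading order: acc, acc, val, val
typing: the term checks, with type Q -> Q
ordered ✗ (repeated use of val ×2, acc ×2; ctr never used (weakening))
linear ✗ (repeated use of val ×2, acc ×2; ctr never used (weakening))
affine ✗ (repeated use of val ×2, acc ×2)
relevant ✗ (ctr never used (weakening))
unrestricted ✓ (typability at Q -> Q is all that's needed)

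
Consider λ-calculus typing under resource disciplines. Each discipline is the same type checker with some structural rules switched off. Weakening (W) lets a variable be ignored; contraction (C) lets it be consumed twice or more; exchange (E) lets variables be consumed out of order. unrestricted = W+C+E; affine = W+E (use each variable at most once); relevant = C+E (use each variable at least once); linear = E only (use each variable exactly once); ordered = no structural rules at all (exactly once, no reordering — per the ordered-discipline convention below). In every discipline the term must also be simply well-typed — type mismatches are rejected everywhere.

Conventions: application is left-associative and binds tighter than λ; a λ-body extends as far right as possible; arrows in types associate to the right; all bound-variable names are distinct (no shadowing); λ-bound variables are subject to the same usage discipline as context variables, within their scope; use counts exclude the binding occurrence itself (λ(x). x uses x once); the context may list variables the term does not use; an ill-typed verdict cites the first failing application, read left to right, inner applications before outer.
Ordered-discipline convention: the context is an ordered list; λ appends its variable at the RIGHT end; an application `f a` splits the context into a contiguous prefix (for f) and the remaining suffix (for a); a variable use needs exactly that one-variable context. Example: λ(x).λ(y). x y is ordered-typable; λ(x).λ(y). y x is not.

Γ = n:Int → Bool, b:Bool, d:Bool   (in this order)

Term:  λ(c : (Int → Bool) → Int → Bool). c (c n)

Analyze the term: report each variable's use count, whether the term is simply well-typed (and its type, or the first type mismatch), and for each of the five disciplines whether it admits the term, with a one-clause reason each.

use counts: n=1, b=0, d=0, c [bound]=2
left-to-right use order: c, c, n
typing: the term checks, with type ((Int → Bool) → Int → Bool) → Int → Bool
ordered ✗ (repeated use of c ×2; b, d left unused)
linear ✗ (repeated use of c ×2; b, d left unused)
affine ✗ (repeated use of c ×2)
relevant ✗ (b, d left unused)
unrestricted ✓ (well-typed at ((Int → Bool) → Int → Bool) → Int → Bool; no restrictions here)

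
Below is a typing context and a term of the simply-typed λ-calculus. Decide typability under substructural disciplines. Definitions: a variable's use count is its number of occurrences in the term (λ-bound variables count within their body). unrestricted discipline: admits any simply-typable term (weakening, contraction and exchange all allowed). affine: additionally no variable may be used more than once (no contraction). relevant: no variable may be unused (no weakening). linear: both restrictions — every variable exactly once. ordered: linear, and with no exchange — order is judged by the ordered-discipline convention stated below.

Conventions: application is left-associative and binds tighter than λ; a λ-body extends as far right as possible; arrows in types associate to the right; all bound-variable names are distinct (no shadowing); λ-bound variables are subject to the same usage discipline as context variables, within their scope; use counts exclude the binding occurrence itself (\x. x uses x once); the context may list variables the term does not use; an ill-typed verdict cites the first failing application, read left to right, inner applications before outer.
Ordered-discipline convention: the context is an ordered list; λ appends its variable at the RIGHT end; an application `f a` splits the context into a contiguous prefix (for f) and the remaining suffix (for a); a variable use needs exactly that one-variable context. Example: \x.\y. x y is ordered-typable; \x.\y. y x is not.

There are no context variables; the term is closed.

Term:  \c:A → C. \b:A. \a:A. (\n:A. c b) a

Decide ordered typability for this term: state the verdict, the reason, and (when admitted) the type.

no — unused: n — weakening required
use counts: c (λ-bound) ×1; b (λ-bound) ×1; a (λ-bound) ×1; n (λ-bound) ×0
uses in reading order: c, b, a
typing: well-typed at (A → C) → A → A → C
per-discipline verdicts: ordered ✗, linear ✗, affine ✓, relevant ✗, unrestricted ✓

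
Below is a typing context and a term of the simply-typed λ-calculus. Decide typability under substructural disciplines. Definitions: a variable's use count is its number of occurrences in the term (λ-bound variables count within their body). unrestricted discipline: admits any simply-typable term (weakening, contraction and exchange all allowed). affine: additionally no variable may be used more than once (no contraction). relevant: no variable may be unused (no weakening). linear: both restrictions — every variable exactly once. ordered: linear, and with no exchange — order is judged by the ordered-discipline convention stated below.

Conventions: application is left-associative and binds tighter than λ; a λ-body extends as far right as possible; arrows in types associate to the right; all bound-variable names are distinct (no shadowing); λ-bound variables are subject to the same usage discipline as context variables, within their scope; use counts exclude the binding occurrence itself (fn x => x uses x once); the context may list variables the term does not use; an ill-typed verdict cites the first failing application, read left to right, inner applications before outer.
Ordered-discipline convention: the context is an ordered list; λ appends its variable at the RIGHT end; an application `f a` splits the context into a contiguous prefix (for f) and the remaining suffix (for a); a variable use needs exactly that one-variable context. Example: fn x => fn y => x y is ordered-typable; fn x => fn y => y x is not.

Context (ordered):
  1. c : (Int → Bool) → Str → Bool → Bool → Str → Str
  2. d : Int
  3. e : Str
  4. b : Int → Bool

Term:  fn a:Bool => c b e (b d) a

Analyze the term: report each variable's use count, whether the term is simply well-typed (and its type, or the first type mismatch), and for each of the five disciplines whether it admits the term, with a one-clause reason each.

use counts: c: 1, d: 1, e: 1, b: 2, a (λ-bound): 1
uses in reading order: c, b, e, b, d, a
typing: well-typed at Bool → Str → Str
ordered: ✗ — needs contraction — b ×2
linear: ✗ — needs contraction — b ×2
affine: ✗ — needs contraction — b ×2
relevant: ✓ — none of c, d, e, b, a goes unused
unrestricted: ✓ — well-typed at Bool → Str → Str; no restrictions here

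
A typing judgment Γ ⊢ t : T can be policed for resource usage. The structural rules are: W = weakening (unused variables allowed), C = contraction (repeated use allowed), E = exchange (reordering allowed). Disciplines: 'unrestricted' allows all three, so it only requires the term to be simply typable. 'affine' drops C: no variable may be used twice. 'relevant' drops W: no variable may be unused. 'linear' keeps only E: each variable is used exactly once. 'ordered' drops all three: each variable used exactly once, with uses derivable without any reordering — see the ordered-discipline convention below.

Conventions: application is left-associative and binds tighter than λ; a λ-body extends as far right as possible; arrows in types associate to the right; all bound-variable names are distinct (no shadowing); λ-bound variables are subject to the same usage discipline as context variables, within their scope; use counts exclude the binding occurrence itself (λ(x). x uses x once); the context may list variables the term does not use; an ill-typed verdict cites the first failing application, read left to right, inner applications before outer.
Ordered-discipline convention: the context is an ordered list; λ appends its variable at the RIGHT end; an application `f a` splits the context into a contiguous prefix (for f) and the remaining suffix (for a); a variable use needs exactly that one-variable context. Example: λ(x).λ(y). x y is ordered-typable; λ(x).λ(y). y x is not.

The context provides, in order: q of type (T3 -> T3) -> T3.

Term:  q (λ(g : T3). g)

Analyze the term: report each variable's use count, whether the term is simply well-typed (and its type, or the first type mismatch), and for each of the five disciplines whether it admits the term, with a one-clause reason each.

variable uses: q: 1×; g (bound): 1×
left-to-right use order: q, g
typing: well-typed — term : T3
ordered: ✓ — q, g once each; derivable with no W/C/E
linear: ✓ — q, g: one use apiece
affine: ✓ — no duplicate uses among q, g
relevant: ✓ — every one of q, g appears
unrestricted: ✓ — typability at T3 is all that's needed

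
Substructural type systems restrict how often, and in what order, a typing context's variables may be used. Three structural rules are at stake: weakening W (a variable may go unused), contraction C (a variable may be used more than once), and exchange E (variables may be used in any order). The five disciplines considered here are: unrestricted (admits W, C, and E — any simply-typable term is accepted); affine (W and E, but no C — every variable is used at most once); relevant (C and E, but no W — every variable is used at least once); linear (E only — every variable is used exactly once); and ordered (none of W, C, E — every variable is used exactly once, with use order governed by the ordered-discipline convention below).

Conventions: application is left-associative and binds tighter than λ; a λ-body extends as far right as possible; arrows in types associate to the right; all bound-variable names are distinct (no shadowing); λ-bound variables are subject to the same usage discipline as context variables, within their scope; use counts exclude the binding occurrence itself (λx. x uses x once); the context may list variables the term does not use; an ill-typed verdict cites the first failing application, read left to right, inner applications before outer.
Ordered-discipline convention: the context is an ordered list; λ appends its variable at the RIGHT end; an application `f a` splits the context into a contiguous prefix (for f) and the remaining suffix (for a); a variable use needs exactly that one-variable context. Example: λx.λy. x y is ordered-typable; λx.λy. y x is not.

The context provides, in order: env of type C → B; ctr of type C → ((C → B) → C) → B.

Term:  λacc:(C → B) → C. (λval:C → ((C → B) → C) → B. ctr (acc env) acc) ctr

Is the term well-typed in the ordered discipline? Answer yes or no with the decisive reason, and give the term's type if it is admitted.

no — uses contraction: ctr ×2, acc ×2; needs weakening: val unused
use counts: env: 1, ctr: 2, acc (bound): 2, val (bound): 0
order of uses: ctr, acc, env, acc, ctr
typing: well-typed at ((C → B) → C) → B
per-discipline verdicts: ordered ✗, linear ✗, affine ✗, relevant ✗, unrestricted ✓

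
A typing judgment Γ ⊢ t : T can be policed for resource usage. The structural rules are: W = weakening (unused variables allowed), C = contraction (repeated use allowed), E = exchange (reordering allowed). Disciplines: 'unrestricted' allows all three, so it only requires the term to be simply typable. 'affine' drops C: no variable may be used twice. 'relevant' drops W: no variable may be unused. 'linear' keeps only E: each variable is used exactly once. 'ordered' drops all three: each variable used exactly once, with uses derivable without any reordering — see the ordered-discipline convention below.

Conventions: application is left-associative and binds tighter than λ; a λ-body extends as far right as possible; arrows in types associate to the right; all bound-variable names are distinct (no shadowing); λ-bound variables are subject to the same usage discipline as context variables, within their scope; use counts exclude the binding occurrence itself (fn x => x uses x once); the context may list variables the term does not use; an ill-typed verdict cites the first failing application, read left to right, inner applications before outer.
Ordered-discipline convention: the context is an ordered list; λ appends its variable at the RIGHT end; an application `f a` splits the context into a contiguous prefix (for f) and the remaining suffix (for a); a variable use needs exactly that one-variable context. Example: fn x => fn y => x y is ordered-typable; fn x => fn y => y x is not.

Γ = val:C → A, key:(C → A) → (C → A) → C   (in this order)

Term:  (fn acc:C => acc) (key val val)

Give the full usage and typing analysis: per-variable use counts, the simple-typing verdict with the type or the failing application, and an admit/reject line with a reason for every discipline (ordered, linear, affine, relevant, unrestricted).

usage: val: 2×, key: 1×, acc (λ-bound): 1×
use order (left to right): acc, key, val, val
typing: well-typed at C
ordered ✗ (repeated use of val ×2)
linear ✗ (repeated use of val ×2)
affine ✗ (repeated use of val ×2)
relevant ✓ (at least one use each (val, key, acc))
unrestricted ✓ (simply typable at C; W, C, E all held)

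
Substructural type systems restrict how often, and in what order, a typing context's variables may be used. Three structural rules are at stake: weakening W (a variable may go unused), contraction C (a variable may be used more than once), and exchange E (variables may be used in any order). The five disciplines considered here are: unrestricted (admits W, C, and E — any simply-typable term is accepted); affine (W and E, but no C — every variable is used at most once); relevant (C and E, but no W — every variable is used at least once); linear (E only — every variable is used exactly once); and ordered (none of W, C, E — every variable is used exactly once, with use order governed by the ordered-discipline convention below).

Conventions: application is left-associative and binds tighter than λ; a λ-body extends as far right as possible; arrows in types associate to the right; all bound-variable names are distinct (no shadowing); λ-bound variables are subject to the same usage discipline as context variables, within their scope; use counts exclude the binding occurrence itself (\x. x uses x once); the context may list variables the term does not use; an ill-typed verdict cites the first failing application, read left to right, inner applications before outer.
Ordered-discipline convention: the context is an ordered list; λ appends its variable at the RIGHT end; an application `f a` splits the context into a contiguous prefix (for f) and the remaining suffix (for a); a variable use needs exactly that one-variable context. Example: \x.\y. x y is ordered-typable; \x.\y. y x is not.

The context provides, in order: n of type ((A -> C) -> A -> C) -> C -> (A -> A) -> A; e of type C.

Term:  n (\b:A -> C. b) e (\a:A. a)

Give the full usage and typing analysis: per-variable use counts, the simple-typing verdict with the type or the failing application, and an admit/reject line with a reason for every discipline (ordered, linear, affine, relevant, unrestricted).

variable uses: n=1; e=1; b (λ-bound)=1; a (λ-bound)=1
order of uses: n, b, e, a
typing: well-typed — term : A
ordered: ✓ — n, e, b, a: once each, no exchange needed
linear: ✓ — exactly-once usage across n, e, b, a
affine: ✓ — no duplicate uses among n, e, b, a
relevant: ✓ — every one of n, e, b, a appears
unrestricted: ✓ — simply typable at A; W, C, E all held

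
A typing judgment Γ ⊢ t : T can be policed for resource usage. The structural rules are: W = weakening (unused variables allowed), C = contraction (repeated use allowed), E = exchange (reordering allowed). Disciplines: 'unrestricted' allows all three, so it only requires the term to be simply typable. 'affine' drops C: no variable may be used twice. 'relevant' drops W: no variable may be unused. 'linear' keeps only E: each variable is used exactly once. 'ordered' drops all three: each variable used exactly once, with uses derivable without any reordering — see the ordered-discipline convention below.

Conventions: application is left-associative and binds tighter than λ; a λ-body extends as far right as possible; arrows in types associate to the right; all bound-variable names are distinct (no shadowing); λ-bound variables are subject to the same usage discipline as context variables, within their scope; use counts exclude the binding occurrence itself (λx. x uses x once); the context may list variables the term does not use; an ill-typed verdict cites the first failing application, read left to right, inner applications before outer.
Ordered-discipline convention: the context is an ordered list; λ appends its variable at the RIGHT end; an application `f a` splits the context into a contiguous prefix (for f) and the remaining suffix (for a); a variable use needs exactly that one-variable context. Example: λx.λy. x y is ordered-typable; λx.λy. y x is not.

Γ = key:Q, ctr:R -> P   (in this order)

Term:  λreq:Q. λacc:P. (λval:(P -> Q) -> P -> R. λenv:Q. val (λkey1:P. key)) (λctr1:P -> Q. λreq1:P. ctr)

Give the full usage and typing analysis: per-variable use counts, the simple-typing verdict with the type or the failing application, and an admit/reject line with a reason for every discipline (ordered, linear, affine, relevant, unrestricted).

counts: key=1, ctr=1, req (λ-bound)=0, acc (λ-bound)=0, val (λ-bound)=1, env (λ-bound)=0, key1 (λ-bound)=0, ctr1 (λ-bound)=0, req1 (λ-bound)=0
uses in reading order: val, key, ctr
typing: ill-typed: an argument (P -> Q) -> P -> R -> P mismatches the expected (P -> Q) -> P -> R
ordered: ✗, fails simple typing
linear: ✗, a type mismatch blocks all five
affine: ✗, the type mismatch rejects it
relevant: ✗, not simply typable
unrestricted: ✗, fails simple typing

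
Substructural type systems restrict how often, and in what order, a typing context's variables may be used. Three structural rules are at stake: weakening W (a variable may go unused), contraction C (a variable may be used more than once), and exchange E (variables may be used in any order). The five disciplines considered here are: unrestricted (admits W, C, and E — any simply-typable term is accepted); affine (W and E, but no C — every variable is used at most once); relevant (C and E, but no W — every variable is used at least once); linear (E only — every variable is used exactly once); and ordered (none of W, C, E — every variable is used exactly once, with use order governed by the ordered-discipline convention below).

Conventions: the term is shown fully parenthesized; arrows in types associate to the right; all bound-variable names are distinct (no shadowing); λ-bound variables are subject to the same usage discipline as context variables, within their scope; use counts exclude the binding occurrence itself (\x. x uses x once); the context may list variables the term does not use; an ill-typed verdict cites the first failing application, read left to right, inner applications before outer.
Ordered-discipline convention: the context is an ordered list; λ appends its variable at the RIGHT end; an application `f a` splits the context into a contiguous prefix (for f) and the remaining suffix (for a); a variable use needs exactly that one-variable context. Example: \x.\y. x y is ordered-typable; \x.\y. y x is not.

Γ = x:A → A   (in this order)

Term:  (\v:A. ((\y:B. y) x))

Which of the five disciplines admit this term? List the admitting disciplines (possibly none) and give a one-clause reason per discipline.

admitting disciplines: none
counts: x: 1×, v (bound): 0×, y (bound): 1×
use order (left to right): y, x
typing: ill-typed: argument of type A → A where B is required
ordered: ✗ — not simply typable
linear: ✗ — fails simple typing
affine: ✗ — a type mismatch blocks all five
relevant: ✗ — the type mismatch rejects it
unrestricted: ✗ — not simply typable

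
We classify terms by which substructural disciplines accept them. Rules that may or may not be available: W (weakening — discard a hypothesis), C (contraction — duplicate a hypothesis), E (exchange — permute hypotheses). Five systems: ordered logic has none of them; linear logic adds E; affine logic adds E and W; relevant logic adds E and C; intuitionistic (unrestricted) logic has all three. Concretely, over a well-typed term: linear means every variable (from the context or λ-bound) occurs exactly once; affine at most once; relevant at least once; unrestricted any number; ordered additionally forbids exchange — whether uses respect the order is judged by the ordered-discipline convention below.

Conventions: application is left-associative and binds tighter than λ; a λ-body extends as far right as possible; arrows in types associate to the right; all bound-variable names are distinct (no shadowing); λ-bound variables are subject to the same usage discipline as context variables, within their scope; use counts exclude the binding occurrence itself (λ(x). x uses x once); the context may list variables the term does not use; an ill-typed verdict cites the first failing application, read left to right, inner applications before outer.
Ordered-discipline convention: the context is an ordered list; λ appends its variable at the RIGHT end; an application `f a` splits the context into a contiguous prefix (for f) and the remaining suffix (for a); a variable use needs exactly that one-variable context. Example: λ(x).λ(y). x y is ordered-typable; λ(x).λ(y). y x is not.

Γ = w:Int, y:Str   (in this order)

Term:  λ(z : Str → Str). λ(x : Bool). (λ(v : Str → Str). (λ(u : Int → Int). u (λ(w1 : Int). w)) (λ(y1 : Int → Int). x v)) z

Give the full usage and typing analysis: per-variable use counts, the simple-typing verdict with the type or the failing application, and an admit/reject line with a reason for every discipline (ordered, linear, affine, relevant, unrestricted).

usage: w: 1×; y: 0×; z (λ-bound): 1×; x (λ-bound): 1×; v (λ-bound): 1×; u (λ-bound): 1×; w1 (λ-bound): 0×; y1 (λ-bound): 0×
use order (left to right): u, w, x, v, z
typing: ill-typed: an argument Int → Int mismatches the expected Int
ordered ✗ (fails simple typing)
linear ✗ (a type mismatch blocks all five)
affine ✗ (the type mismatch rejects it)
relevant ✗ (not simply typable)
unrestricted ✗ (fails simple typing)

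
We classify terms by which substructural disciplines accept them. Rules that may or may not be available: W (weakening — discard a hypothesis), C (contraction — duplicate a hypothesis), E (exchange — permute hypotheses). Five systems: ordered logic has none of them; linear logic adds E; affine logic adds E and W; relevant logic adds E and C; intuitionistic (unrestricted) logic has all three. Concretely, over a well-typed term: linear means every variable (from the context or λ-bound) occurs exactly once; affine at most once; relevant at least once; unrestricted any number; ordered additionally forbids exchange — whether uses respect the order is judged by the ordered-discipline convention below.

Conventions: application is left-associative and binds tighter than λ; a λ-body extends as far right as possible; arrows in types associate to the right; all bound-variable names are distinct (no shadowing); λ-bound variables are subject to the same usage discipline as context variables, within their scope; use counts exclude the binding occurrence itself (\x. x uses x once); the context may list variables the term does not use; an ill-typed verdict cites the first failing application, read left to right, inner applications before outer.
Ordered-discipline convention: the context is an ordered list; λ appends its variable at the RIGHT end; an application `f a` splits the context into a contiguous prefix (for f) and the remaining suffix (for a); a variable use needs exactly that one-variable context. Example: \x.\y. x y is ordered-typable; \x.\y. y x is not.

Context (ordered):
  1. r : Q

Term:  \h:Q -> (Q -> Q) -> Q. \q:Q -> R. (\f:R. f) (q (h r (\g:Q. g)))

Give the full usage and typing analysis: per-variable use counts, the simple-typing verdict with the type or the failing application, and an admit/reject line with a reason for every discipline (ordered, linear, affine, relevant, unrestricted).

use counts: r=1, h (bound)=1, q (bound)=1, f (bound)=1, g (bound)=1
left-to-right use order: f, q, h, r, g
typing: ✓ — (Q -> (Q -> Q) -> Q) -> (Q -> R) -> R
ordered ✗ (needs exchange: uses follow f, q, h, r, g)
linear ✓ (each of r, h, q, f, g used exactly once)
affine ✓ (at most one use each (r, h, q, f, g))
relevant ✓ (at least one use each (r, h, q, f, g))
unrestricted ✓ (well-typed at (Q -> (Q -> Q) -> Q) -> (Q -> R) -> R; no restrictions here)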